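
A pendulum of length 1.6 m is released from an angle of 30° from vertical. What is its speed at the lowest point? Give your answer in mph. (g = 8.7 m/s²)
h = L(1 − cosθ) = 1.6×(1 − cos30°) = 0.2144 m
v = √(2gh) = √(2×8.7×0.2144) = 1.931 m/s = 4.32 mph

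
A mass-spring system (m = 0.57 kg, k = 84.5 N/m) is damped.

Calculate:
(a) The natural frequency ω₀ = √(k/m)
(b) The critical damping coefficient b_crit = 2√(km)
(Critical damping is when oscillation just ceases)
ω₀ = √(k/m) = √(84.5/0.57) = 12.18 rad/s
b_crit = 2√(km) = 2√(84.5×0.57) = 13.88 kg/s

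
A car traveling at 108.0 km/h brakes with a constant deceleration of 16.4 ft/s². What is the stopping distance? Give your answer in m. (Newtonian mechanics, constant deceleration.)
d = v₀² / (2a) (with unit conversion) = 90.02 m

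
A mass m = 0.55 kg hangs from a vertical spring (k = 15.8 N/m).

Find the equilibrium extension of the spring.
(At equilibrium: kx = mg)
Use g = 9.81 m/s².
x_eq = mg/k = 0.55×9.81/15.8 = 0.3415 m = 34.15 cm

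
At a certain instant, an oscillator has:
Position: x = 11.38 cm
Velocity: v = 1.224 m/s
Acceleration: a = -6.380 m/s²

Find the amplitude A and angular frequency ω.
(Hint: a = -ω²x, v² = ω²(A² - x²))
a = −ω²x → ω = √(|a|/x) = √(6.38/0.1138) = 7.488 rad/s
v² = ω²(A² − x²) → A = √(x² + v²/ω²) = √(0.1138² + 1.224²/7.488²) = 0.1992 m = 19.92 cm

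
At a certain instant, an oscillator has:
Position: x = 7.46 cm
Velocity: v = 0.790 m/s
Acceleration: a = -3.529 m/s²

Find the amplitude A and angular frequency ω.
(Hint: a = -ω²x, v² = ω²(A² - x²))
a = −ω²x → ω = √(|a|/x) = √(3.529/0.0746) = 6.878 rad/s
v² = ω²(A² − x²) → A = √(x² + v²/ω²) = √(0.0746² + 0.79²/6.878²) = 0.137 m = 13.7 cm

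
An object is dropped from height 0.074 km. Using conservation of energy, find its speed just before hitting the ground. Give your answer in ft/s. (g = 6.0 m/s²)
mgh = ½mv² → v = √(2gh) = √(2×6.0×74) = 29.8 m/s = 97.77 ft/s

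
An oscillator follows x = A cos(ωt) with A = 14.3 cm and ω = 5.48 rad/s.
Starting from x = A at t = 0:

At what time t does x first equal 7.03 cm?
cos(ωt) = x/A = 7.03/14.3 = 0.4916
ωt = arccos(0.4916) = 1.057 rad
t = 1.057/5.48 = 0.1929 s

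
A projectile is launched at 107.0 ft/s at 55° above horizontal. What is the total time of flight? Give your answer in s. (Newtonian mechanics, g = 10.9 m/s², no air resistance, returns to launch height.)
T = 2v₀sin(θ)/g (with unit conversion) = 4.902 s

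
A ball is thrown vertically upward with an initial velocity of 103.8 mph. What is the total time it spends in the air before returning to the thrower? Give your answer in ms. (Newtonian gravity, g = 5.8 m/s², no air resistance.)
t_total = 2v₀/g (with unit conversion) = 16000.0 ms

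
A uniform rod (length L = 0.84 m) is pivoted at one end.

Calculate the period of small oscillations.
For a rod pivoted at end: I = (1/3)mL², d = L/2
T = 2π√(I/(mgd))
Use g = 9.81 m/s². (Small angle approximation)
I/m = (1/3)L² = 0.2352 m²; d = L/2 = 0.42 m
T = 2π√(I/(mgd)) = 2π√(0.2352/(9.81×0.42)) = 1.501 s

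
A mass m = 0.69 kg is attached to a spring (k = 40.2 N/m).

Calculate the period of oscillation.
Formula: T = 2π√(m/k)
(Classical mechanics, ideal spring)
T = 2π√(m/k) = 2π√(0.69/40.2) = 0.8232 s; f = 1/T = 1.215 Hz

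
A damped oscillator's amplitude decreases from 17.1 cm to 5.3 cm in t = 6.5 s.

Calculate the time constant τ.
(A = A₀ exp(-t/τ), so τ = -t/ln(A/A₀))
A/A₀ = 5.3/17.1 = 0.3099; ln(A/A₀) = -1.171
τ = −t/ln(A/A₀) = −6.5/-1.171 = 5.549 s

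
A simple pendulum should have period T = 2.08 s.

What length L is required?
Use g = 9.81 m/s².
T = 2π√(L/g) → L = g(T/2π)² = 9.81×(2.08/2π)² = 1.075 m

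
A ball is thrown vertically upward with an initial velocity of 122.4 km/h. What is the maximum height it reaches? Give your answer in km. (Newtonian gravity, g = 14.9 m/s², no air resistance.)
h_max = v₀²/(2g) (with unit conversion) = 0.03879 km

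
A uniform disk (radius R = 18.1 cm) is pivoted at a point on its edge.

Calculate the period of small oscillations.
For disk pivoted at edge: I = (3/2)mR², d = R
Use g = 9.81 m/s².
I/m = (3/2)R² = 0.04914 m²; d = R = 0.181 m
T = 2π√((3/2)R²/(gR)) = 2π√(3R/(2g)) = 1.045 s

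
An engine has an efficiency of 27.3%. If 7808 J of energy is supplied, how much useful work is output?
W_out = η × W_in = 0.273 × 7808 = 2131.6 J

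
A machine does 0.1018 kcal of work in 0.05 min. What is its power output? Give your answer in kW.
P = W/t = 425.9 J / 3 s = 142 W = 0.142 kW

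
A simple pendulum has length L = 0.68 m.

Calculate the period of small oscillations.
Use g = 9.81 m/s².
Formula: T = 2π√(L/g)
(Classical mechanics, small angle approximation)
T = 2π√(L/g) = 2π√(0.68/9.81) = 1.654 s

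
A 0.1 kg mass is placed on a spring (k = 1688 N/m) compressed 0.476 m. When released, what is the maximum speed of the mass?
½kx² = ½mv² → v = x√(k/m) = 0.476×√(1688/0.1) = 61.84 m/s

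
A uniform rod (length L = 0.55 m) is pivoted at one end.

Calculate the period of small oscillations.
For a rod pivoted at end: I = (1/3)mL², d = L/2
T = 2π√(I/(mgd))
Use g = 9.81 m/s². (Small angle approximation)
I/m = (1/3)L² = 0.1008 m²; d = L/2 = 0.275 m
T = 2π√(I/(mgd)) = 2π√(0.1008/(9.81×0.275)) = 1.215 s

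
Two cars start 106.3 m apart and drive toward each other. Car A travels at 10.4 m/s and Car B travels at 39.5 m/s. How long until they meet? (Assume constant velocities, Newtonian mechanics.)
Combined speed: v_combined = 10.4 + 39.5 = 49.9 m/s
Time to meet: t = d/49.9 = 106.3/49.9 = 2.13 s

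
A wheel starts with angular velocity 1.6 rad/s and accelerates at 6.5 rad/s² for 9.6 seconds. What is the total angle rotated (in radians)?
θ = ω₀t + ½αt² = 1.6×9.6 + ½×6.5×9.6² = 314.88 rad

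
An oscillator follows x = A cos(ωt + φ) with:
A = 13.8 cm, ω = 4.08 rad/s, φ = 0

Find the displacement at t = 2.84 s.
x = A cos(ωt + φ) = 13.8×cos(4.08×2.84 + 0) = 7.696 cm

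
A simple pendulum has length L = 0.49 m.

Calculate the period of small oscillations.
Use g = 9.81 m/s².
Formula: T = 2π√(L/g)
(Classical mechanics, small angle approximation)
T = 2π√(L/g) = 2π√(0.49/9.81) = 1.404 s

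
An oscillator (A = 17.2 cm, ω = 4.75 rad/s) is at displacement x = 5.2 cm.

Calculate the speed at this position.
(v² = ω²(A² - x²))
v = ω√(A² − x²) = 4.75×√(0.172² − 0.052²) = 0.7788 m/s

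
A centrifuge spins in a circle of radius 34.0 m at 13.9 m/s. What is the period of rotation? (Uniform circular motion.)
T = 2πr/v = 2π×34.0/13.9 = 15.37 s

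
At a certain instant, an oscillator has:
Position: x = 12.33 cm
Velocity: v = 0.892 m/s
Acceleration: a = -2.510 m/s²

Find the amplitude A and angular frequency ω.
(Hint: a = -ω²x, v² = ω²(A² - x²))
a = −ω²x → ω = √(|a|/x) = √(2.51/0.1233) = 4.512 rad/s
v² = ω²(A² − x²) → A = √(x² + v²/ω²) = √(0.1233² + 0.892²/4.512²) = 0.233 m = 23.3 cm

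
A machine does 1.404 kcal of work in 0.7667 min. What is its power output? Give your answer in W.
P = W/t = 5874 J / 46 s = 127.7 W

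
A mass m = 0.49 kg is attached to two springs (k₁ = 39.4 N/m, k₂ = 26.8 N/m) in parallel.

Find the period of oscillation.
k_eq = k₁+k₂ = 66.2 N/m
T = 2π√(m/k_eq) = 2π√(0.49/66.2) = 0.5406 s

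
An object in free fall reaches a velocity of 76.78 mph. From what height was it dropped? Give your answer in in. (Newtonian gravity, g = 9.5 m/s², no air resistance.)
h = v²/(2g) (with unit conversion) = 2441.0 in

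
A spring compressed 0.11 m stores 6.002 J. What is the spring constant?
PE = ½kx² → k = 2PE/x² = 2×6.002/0.11² = 992.1 N/m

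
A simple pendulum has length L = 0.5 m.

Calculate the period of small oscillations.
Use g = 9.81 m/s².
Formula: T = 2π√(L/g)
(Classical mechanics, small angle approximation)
T = 2π√(L/g) = 2π√(0.5/9.81) = 1.419 s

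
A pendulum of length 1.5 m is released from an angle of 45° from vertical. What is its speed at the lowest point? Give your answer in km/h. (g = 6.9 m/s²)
h = L(1 − cosθ) = 1.5×(1 − cos45°) = 0.4393 m
v = √(2gh) = √(2×6.9×0.4393) = 2.462 m/s = 8.864 km/h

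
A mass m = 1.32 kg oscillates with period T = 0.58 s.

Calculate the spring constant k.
T = 2π√(m/k) → k = m(2π/T)² = 1.32×(2π/0.58)² = 154.9 N/m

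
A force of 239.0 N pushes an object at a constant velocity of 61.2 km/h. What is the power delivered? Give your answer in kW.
P = Fv = 239 N × 17 m/s = 4063 W = 4.063 kW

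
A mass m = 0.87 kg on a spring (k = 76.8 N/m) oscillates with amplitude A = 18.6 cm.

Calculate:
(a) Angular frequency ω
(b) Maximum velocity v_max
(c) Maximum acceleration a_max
ω = √(k/m) = √(76.8/0.87) = 9.396 rad/s
v_max = ωA = 9.396×0.186 = 1.748 m/s
a_max = ω²A = 9.396²×0.186 = 16.42 m/s²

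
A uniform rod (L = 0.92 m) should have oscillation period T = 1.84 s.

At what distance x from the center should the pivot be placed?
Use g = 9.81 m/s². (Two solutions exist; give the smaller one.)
T = 2π√((L²/12 + x²)/(gx)). Let c = T²g/(4π²) = 0.8413.
x² − cx + L²/12 = 0 → x = (c − √(c² − L²/3))/2 = 0.09444 m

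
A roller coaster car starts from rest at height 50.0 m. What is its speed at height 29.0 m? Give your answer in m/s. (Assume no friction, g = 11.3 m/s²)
mgh₁ = ½mv₂² + mgh₂ → v₂ = √(2g(h₁−h₂)) = √(2×11.3×(50−29)) = 21.79 m/s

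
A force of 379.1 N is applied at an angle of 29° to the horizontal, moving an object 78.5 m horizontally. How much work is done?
W = Fd cosθ = 379.1×78.5×cos(29°) = 26028.0 J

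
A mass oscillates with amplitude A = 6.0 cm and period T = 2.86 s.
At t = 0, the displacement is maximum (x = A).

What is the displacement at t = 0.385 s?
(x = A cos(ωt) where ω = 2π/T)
ω = 2π/T = 2π/2.86 = 2.197 rad/s
x = A cos(ωt) = 6.0×cos(2.197×0.385) = 3.979 cm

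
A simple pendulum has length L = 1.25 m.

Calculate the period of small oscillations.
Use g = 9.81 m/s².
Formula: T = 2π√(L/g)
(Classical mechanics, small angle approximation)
T = 2π√(L/g) = 2π√(1.25/9.81) = 2.243 s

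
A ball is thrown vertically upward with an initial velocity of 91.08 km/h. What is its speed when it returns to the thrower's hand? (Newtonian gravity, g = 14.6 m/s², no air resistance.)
By conservation of energy, the ball returns at the same speed = 91.08 km/h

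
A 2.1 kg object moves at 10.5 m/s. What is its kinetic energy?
KE = ½mv² = ½×2.1×10.5² = 115.7625 J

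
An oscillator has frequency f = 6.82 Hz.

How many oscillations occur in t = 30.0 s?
n = f×t = 6.82×30.0 = 204.6 oscillations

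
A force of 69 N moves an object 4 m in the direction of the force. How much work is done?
W = Fd = 69×4 = 276.0 J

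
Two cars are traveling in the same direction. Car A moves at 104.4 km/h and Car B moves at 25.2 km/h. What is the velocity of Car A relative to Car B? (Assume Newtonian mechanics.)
v_rel = v_A - v_B = 104.4 - 25.2 = 79.2 km/h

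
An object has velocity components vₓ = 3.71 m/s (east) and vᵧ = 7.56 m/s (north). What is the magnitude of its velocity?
|v| = √(vₓ² + vᵧ²) = √(3.71² + 7.56²) = √(70.9177) = 8.42 m/s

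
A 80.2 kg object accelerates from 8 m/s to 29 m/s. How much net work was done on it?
W_net = ΔKE = ½m(v₂² − v₁²) = ½×80.2×(29² − 8²) = 31157.7 J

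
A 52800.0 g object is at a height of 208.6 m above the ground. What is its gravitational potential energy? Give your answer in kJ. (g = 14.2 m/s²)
PE = mgh = 52.8 kg × 14.2 m/s² × 208.6 m = 1.564e+05 J = 156.4 kJ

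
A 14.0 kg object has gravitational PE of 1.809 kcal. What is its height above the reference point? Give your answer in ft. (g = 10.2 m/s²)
PE = mgh → h = PE/(mg) = 7569 J / (14 kg × 10.2 m/s²) = 53 m = 173.9 ft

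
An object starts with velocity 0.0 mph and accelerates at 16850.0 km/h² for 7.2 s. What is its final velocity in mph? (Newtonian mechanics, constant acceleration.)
v = v₀ + at (with unit conversion) = 20.94 mph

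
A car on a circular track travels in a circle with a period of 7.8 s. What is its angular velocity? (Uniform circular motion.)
ω = 2π/T = 2π/7.8 = 0.8055 rad/s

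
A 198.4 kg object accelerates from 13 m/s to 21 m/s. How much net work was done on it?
W_net = ΔKE = ½m(v₂² − v₁²) = ½×198.4×(21² − 13²) = 26982.4 J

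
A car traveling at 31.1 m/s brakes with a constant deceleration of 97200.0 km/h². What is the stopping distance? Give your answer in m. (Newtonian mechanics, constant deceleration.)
d = v₀² / (2a) (with unit conversion) = 64.48 m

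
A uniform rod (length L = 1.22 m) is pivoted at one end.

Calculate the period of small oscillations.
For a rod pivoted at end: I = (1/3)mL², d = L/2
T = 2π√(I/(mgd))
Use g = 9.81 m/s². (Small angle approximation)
I/m = (1/3)L² = 0.4961 m²; d = L/2 = 0.61 m
T = 2π√(I/(mgd)) = 2π√(0.4961/(9.81×0.61)) = 1.809 s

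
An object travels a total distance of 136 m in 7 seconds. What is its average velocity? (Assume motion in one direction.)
v_avg = Δd / Δt = 136 / 7 = 19.43 m/s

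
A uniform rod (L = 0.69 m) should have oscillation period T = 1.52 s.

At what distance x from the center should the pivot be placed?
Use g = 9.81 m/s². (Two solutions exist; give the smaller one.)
T = 2π√((L²/12 + x²)/(gx)). Let c = T²g/(4π²) = 0.5741.
x² − cx + L²/12 = 0 → x = (c − √(c² − L²/3))/2 = 0.08035 m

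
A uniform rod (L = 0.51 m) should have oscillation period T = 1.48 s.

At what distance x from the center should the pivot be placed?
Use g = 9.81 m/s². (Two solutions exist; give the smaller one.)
T = 2π√((L²/12 + x²)/(gx)). Let c = T²g/(4π²) = 0.5443.
x² − cx + L²/12 = 0 → x = (c − √(c² − L²/3))/2 = 0.04326 m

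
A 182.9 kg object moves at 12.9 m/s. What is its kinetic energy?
KE = ½mv² = ½×182.9×12.9² = 15218.19 J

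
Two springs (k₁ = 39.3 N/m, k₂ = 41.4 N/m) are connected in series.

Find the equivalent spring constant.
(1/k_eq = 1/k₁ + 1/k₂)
1/k_eq = 1/39.3 + 1/41.4 = 0.0496; k_eq = 20.16 N/m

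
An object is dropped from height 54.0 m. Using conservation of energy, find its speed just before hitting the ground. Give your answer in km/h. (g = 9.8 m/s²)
mgh = ½mv² → v = √(2gh) = √(2×9.8×54) = 32.53 m/s = 117.1 km/h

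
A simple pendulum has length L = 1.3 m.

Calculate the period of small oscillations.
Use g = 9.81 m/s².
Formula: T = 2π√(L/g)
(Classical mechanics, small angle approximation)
T = 2π√(L/g) = 2π√(1.3/9.81) = 2.287 s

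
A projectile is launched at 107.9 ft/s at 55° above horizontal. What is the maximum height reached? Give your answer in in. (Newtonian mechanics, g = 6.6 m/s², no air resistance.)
H = v₀²sin²(θ)/(2g) (with unit conversion) = 2165.0 in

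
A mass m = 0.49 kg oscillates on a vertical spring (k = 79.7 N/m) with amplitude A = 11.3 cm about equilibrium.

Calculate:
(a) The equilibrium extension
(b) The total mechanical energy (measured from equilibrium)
x_eq = mg/k = 0.49×9.81/79.7 = 0.06031 m = 6.031 cm
E = ½kA² = ½×79.7×(0.113)² = 0.5088 J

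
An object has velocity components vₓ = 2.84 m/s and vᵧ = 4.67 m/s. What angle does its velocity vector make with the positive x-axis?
θ = arctan(vᵧ/vₓ) = arctan(4.67/2.84) = 58.69°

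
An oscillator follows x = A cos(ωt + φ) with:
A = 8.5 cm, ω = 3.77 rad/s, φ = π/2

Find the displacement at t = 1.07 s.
x = A cos(ωt + φ) = 8.5×cos(3.77×1.07 + π/2) = 6.617 cm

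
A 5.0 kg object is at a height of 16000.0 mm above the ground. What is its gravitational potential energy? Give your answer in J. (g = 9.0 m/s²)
PE = mgh = 5 kg × 9.0 m/s² × 16 m = 720 J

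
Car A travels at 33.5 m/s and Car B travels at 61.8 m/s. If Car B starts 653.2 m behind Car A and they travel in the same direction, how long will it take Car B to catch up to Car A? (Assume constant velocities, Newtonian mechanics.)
Relative speed: v_rel = 61.8 - 33.5 = 28.3 m/s
Time to catch: t = d₀/v_rel = 653.2/28.3 = 23.08 s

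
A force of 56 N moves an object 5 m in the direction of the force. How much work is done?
W = Fd = 56×5 = 280.0 J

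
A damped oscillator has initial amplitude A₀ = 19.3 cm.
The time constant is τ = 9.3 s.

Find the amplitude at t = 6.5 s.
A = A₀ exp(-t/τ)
A = A₀ exp(−t/τ) = 19.3×exp(−6.5/9.3) = 9.594 cm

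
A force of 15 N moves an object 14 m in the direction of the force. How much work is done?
W = Fd = 15×14 = 210.0 J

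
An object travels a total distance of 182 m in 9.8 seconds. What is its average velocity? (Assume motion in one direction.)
v_avg = Δd / Δt = 182 / 9.8 = 18.57 m/s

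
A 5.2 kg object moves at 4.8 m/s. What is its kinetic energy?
KE = ½mv² = ½×5.2×4.8² = 59.904 J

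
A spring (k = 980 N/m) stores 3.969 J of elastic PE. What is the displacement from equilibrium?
PE = ½kx² → x = √(2PE/k) = √(2×3.969/980) = 0.09 m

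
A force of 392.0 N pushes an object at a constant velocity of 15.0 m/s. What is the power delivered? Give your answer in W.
P = Fv = 392 N × 15 m/s = 5880 W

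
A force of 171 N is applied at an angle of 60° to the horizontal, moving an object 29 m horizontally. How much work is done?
W = Fd cosθ = 171×29×cos(60°) = 2479.5 J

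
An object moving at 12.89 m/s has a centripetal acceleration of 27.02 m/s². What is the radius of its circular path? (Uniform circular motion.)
r = v²/a_c = 12.89²/27.02 = 6.15 m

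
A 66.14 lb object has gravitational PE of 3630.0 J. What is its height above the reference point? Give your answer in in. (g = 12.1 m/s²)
PE = mgh → h = PE/(mg) = 3630 J / (30 kg × 12.1 m/s²) = 10 m = 393.7 in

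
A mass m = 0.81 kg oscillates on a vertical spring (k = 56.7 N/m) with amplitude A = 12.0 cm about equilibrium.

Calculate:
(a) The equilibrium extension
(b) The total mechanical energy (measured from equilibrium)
x_eq = mg/k = 0.81×9.81/56.7 = 0.1401 m = 14.01 cm
E = ½kA² = ½×56.7×(0.12)² = 0.4082 J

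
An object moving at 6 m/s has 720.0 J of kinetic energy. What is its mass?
KE = ½mv² → m = 2KE/v² = 2×720.0/6² = 40.0 kg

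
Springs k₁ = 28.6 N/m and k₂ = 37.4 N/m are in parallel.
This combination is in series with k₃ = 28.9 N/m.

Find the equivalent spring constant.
k₁₂ = k₁ + k₂ = 66 N/m (parallel)
1/k_eq = 1/k₁₂ + 1/k₃ → k_eq = 20.1 N/m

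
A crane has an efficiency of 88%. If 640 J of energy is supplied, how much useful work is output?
W_out = η × W_in = 0.88 × 640 = 563.2 J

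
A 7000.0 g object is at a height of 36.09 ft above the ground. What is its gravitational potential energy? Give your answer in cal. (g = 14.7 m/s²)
PE = mgh = 7 kg × 14.7 m/s² × 11 m = 1132 J = 270.5 cal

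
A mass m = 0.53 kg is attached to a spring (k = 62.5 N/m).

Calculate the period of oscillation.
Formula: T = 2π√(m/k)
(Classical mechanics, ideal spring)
T = 2π√(m/k) = 2π√(0.53/62.5) = 0.5786 s; f = 1/T = 1.728 Hz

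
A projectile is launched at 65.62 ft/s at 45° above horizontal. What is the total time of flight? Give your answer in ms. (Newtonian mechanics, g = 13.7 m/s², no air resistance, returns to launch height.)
T = 2v₀sin(θ)/g (with unit conversion) = 2065.0 ms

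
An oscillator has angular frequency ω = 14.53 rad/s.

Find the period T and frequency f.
T = 2π/ω = 2π/14.53 = 0.4324 s; f = ω/2π = 2.313 Hz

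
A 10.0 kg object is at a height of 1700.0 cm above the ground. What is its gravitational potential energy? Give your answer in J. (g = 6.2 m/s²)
PE = mgh = 10 kg × 6.2 m/s² × 17 m = 1054 J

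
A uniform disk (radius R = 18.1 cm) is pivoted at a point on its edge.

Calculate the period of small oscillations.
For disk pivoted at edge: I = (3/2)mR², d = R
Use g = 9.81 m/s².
I/m = (3/2)R² = 0.04914 m²; d = R = 0.181 m
T = 2π√((3/2)R²/(gR)) = 2π√(3R/(2g)) = 1.045 s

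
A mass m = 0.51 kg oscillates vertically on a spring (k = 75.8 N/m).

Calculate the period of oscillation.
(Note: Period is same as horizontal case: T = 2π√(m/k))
T = 2π√(m/k) = 2π√(0.51/75.8) = 0.5154 s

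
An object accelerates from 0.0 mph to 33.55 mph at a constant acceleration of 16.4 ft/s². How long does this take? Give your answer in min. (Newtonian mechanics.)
t = (v - v₀)/a (with unit conversion) = 0.05001 min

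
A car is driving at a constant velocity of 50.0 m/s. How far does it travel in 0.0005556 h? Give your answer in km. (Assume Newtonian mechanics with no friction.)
d = vt (with unit conversion) = 0.1 km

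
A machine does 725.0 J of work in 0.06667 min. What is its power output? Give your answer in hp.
P = W/t = 725 J / 4 s = 181.2 W = 0.243 hp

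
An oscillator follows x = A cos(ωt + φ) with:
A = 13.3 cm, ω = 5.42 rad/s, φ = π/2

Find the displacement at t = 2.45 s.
x = A cos(ωt + φ) = 13.3×cos(5.42×2.45 + π/2) = -8.696 cm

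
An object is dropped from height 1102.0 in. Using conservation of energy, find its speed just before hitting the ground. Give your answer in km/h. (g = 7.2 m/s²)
mgh = ½mv² → v = √(2gh) = √(2×7.2×27.99) = 20.08 m/s = 72.28 km/h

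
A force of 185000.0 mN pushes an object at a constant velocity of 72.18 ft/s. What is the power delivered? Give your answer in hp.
P = Fv = 185 N × 22 m/s = 4070 W = 5.458 hp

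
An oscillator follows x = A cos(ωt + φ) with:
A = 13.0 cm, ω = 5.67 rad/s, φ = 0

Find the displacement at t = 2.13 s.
x = A cos(ωt + φ) = 13.0×cos(5.67×2.13 + 0) = 11.47 cm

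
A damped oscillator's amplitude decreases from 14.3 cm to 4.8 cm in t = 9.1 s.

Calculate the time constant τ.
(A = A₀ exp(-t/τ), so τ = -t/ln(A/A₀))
A/A₀ = 4.8/14.3 = 0.3357; ln(A/A₀) = -1.092
τ = −t/ln(A/A₀) = −9.1/-1.092 = 8.336 s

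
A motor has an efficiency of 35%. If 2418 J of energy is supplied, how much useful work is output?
W_out = η × W_in = 0.35 × 2418 = 846.3 J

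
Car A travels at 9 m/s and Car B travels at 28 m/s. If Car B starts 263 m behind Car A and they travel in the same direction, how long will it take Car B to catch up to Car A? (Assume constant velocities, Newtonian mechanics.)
Relative speed: v_rel = 28 - 9 = 19 m/s
Time to catch: t = d₀/v_rel = 263/19 = 13.84 s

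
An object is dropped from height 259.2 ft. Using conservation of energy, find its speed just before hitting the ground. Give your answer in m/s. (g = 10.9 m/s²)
mgh = ½mv² → v = √(2gh) = √(2×10.9×79) = 41.5 m/s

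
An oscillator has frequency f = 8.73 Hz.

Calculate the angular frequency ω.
ω = 2πf = 2π×8.73 = 54.85 rad/s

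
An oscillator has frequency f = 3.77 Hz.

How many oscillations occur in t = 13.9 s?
n = f×t = 3.77×13.9 = 52.4 oscillations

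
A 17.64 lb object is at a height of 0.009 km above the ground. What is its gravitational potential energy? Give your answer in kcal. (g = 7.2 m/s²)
PE = mgh = 8.001 kg × 7.2 m/s² × 9 m = 518.5 J = 0.1239 kcal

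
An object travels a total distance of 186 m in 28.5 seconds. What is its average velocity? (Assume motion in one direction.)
v_avg = Δd / Δt = 186 / 28.5 = 6.53 m/s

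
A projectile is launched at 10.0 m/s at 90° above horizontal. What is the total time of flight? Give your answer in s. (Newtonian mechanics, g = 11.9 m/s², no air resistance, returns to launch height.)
T = 2v₀sin(θ)/g = 1.681 s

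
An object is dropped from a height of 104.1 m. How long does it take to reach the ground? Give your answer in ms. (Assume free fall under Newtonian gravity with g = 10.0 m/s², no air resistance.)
t = √(2h/g) (with unit conversion) = 4563.0 ms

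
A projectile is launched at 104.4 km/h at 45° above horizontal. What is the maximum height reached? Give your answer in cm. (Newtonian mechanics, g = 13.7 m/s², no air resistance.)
H = v₀²sin²(θ)/(2g) (with unit conversion) = 1535.0 cm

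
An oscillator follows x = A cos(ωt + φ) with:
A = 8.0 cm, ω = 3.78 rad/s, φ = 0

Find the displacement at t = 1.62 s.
x = A cos(ωt + φ) = 8.0×cos(3.78×1.62 + 0) = 7.898 cm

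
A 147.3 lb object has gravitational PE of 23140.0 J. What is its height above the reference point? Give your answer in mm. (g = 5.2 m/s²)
PE = mgh → h = PE/(mg) = 2.314e+04 J / (66.81 kg × 5.2 m/s²) = 66.6 m = 66600.0 mm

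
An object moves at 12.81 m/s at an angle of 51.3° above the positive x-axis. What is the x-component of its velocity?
vₓ = v cos(θ) = 12.81 × cos(51.3°) = 8.01 m/s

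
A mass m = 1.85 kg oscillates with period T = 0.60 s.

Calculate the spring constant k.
T = 2π√(m/k) → k = m(2π/T)² = 1.85×(2π/0.6)² = 202.9 N/m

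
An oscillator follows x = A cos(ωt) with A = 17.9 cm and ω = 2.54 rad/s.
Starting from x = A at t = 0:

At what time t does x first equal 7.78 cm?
cos(ωt) = x/A = 7.78/17.9 = 0.4346
ωt = arccos(0.4346) = 1.121 rad
t = 1.121/2.54 = 0.4414 s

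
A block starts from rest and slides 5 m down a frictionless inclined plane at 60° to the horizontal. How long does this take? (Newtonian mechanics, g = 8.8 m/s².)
a = g sin(θ) = 8.8 × sin(60°) = 7.62 m/s²
t = √(2d/a) = √(2 × 5 / 7.62) = 1.15 s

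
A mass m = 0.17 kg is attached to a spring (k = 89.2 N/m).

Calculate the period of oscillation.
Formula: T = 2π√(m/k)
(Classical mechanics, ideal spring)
T = 2π√(m/k) = 2π√(0.17/89.2) = 0.2743 s; f = 1/T = 3.646 Hz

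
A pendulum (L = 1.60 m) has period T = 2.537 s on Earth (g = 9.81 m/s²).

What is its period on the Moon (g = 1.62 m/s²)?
T = 2π√(L/g), so T_moon/T_earth = √(g_earth/g_moon)
T_moon = 2π√(1.6/1.62) = 6.244 s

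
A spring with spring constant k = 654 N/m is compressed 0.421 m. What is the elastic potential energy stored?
PE = ½kx² = ½×654×0.421² = 57.96 J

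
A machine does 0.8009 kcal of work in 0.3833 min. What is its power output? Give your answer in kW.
P = W/t = 3351 J / 23 s = 145.7 W = 0.1457 kW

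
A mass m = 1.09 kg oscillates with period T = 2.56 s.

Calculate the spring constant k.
T = 2π√(m/k) → k = m(2π/T)² = 1.09×(2π/2.56)² = 6.566 N/m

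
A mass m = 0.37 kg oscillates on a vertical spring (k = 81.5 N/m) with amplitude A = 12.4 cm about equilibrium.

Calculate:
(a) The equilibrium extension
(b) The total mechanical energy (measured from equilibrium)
x_eq = mg/k = 0.37×9.81/81.5 = 0.04454 m = 4.454 cm
E = ½kA² = ½×81.5×(0.124)² = 0.6266 J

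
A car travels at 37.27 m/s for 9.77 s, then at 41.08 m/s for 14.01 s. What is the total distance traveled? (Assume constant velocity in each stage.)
d₁ = v₁t₁ = 37.27 × 9.77 = 364.128 m
d₂ = v₂t₂ = 41.08 × 14.01 = 575.531 m
d_total = 364.128 + 575.531 = 939.66 m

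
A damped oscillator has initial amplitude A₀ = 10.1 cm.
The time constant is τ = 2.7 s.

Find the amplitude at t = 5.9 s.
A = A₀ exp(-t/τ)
A = A₀ exp(−t/τ) = 10.1×exp(−5.9/2.7) = 1.136 cm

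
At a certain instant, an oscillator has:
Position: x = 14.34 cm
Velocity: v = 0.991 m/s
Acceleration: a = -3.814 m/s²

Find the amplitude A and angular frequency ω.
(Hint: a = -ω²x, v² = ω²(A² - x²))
a = −ω²x → ω = √(|a|/x) = √(3.814/0.1434) = 5.157 rad/s
v² = ω²(A² − x²) → A = √(x² + v²/ω²) = √(0.1434² + 0.991²/5.157²) = 0.2398 m = 23.98 cm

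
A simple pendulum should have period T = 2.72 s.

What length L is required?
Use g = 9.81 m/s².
T = 2π√(L/g) → L = g(T/2π)² = 9.81×(2.72/2π)² = 1.838 m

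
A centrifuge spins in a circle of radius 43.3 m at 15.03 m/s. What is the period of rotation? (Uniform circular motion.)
T = 2πr/v = 2π×43.3/15.03 = 18.1 s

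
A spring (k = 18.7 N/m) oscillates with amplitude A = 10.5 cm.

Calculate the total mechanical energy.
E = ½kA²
E = ½kA² = ½×18.7×(0.105)² = 0.1031 J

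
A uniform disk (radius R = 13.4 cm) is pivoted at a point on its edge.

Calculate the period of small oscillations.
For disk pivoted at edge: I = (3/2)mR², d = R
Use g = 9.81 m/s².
I/m = (3/2)R² = 0.02693 m²; d = R = 0.134 m
T = 2π√((3/2)R²/(gR)) = 2π√(3R/(2g)) = 0.8994 s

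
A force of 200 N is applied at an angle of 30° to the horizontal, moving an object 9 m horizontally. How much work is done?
W = Fd cosθ = 200×9×cos(30°) = 1558.8 J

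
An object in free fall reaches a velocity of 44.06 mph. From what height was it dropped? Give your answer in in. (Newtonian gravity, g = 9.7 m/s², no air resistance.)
h = v²/(2g) (with unit conversion) = 787.3 in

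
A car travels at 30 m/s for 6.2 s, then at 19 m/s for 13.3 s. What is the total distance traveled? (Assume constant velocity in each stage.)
d₁ = v₁t₁ = 30 × 6.2 = 186 m
d₂ = v₂t₂ = 19 × 13.3 = 252.7 m
d_total = 186 + 252.7 = 438.7 m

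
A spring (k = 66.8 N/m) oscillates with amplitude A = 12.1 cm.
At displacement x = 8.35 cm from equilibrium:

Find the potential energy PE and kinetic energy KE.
E_total = ½kA² = ½×66.8×(0.121)² = 0.489 J
PE = ½kx² = ½×66.8×(0.0835)² = 0.2329 J
KE = E_total − PE = 0.2561 J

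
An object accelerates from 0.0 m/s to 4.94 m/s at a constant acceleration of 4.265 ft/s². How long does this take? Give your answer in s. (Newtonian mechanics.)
t = (v - v₀)/a (with unit conversion) = 3.8 s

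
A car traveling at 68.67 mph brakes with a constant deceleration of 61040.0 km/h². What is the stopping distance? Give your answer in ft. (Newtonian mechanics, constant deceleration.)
d = v₀² / (2a) (with unit conversion) = 328.2 ft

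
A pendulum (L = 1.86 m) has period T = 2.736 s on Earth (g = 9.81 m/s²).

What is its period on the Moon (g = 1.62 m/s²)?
T = 2π√(L/g), so T_moon/T_earth = √(g_earth/g_moon)
T_moon = 2π√(1.86/1.62) = 6.733 s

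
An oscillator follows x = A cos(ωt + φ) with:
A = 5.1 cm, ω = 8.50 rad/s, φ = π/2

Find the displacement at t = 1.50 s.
x = A cos(ωt + φ) = 5.1×cos(8.5×1.5 + π/2) = -0.9313 cm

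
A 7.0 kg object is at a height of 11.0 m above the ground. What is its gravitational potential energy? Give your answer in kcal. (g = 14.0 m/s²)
PE = mgh = 7 kg × 14.0 m/s² × 11 m = 1078 J = 0.2576 kcal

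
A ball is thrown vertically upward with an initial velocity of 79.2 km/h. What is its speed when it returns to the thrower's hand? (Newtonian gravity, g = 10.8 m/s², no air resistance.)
By conservation of energy, the ball returns at the same speed = 79.2 km/h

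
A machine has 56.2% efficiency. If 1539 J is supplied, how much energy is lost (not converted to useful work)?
W_out = η × W_in = 0.562×1539 = 864.92 J
W_lost = W_in − W_out = 1539 − 864.92 = 674.08 J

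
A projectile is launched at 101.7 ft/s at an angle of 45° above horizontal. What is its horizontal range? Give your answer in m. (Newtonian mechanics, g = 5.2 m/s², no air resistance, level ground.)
R = v₀² sin(2θ) / g (with unit conversion) = 184.8 m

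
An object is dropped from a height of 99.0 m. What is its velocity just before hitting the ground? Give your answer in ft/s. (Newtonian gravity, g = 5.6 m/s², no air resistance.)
v = √(2gh) (with unit conversion) = 109.2 ft/s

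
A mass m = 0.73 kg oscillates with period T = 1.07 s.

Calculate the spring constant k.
T = 2π√(m/k) → k = m(2π/T)² = 0.73×(2π/1.07)² = 25.17 N/m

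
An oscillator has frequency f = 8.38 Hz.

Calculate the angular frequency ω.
ω = 2πf = 2π×8.38 = 52.65 rad/s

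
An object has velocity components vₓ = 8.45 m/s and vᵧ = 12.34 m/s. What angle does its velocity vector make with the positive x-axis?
θ = arctan(vᵧ/vₓ) = arctan(12.34/8.45) = 55.6°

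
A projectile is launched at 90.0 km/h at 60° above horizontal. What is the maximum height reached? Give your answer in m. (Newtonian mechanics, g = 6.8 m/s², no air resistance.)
H = v₀²sin²(θ)/(2g) (with unit conversion) = 34.47 m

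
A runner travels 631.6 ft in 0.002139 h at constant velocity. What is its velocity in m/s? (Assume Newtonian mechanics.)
v = d/t (with unit conversion) = 25.0 m/s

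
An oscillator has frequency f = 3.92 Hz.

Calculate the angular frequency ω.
ω = 2πf = 2π×3.92 = 24.63 rad/s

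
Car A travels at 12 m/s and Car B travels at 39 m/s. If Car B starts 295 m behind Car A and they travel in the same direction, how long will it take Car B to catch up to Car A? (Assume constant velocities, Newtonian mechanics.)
Relative speed: v_rel = 39 - 12 = 27 m/s
Time to catch: t = d₀/v_rel = 295/27 = 10.93 s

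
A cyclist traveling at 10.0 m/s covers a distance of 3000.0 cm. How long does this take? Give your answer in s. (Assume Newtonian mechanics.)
t = d/v (with unit conversion) = 3.0 s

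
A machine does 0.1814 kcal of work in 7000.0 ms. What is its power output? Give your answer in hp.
P = W/t = 759 J / 7 s = 108.4 W = 0.1454 hp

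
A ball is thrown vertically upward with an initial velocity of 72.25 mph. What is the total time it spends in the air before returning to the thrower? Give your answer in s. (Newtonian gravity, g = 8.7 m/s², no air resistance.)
t_total = 2v₀/g (with unit conversion) = 7.425 s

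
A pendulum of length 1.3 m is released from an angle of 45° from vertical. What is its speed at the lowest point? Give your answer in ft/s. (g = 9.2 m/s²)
h = L(1 − cosθ) = 1.3×(1 − cos45°) = 0.3808 m
v = √(2gh) = √(2×9.2×0.3808) = 2.647 m/s = 8.684 ft/s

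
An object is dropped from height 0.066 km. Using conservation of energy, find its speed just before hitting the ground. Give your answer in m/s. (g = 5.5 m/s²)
mgh = ½mv² → v = √(2gh) = √(2×5.5×66) = 26.94 m/s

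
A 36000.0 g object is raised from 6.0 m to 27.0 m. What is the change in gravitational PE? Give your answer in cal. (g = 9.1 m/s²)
ΔPE = mg(h₂ − h₁) = 36 kg × 9.1 m/s² × (27 − 6) m = 6880 J = 1644.0 cal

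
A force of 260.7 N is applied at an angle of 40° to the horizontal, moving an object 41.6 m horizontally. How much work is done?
W = Fd cosθ = 260.7×41.6×cos(40°) = 8307.8 J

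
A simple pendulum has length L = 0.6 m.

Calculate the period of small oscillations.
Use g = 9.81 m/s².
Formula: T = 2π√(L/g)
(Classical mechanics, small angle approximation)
T = 2π√(L/g) = 2π√(0.6/9.81) = 1.554 s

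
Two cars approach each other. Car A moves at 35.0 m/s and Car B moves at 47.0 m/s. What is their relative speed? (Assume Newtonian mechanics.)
v_rel = v_A + v_B = 35.0 + 47.0 = 82.0 m/s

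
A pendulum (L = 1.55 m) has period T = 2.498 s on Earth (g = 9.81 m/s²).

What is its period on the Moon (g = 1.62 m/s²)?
T = 2π√(L/g), so T_moon/T_earth = √(g_earth/g_moon)
T_moon = 2π√(1.55/1.62) = 6.146 s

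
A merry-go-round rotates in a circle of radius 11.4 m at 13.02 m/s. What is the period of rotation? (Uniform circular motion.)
T = 2πr/v = 2π×11.4/13.02 = 5.5 s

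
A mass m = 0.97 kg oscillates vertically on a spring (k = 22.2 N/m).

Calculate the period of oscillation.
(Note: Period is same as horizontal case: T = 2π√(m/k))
T = 2π√(m/k) = 2π√(0.97/22.2) = 1.313 s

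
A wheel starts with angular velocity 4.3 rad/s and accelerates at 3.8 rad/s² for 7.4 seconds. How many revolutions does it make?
θ = ω₀t + ½αt² = 4.3×7.4 + ½×3.8×7.4² = 135.86 rad
Revolutions = θ/(2π) = 135.86/(2π) = 21.62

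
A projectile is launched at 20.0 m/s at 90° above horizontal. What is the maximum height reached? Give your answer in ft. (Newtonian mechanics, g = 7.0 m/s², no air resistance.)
H = v₀²sin²(θ)/(2g) (with unit conversion) = 93.74 ft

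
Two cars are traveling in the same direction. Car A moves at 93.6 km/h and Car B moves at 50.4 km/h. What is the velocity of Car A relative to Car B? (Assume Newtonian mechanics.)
v_rel = v_A - v_B = 93.6 - 50.4 = 43.2 km/h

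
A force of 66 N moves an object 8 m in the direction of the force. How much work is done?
W = Fd = 66×8 = 528.0 J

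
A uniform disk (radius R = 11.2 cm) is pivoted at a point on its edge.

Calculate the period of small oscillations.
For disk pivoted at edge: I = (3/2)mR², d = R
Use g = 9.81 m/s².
I/m = (3/2)R² = 0.01882 m²; d = R = 0.112 m
T = 2π√((3/2)R²/(gR)) = 2π√(3R/(2g)) = 0.8222 s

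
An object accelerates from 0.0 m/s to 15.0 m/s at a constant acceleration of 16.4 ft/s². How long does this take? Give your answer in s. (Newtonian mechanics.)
t = (v - v₀)/a (with unit conversion) = 3.001 s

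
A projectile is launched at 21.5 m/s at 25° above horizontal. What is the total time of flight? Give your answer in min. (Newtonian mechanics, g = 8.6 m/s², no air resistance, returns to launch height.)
T = 2v₀sin(θ)/g (with unit conversion) = 0.03522 min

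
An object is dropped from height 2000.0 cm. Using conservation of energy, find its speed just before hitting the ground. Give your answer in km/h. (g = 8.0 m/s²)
mgh = ½mv² → v = √(2gh) = √(2×8.0×20) = 17.89 m/s = 64.4 km/h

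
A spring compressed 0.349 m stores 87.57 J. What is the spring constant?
PE = ½kx² → k = 2PE/x² = 2×87.57/0.349² = 1438.0 N/m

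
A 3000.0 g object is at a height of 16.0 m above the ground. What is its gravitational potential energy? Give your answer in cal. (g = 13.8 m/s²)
PE = mgh = 3 kg × 13.8 m/s² × 16 m = 662.4 J = 158.3 cal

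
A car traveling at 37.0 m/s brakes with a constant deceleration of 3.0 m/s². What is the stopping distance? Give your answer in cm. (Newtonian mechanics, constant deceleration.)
d = v₀² / (2a) (with unit conversion) = 22820.0 cm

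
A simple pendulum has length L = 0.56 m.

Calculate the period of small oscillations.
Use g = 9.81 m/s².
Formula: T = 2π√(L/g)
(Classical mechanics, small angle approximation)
T = 2π√(L/g) = 2π√(0.56/9.81) = 1.501 s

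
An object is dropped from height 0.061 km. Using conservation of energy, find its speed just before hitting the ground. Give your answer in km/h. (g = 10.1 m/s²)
mgh = ½mv² → v = √(2gh) = √(2×10.1×61) = 35.1 m/s = 126.4 km/h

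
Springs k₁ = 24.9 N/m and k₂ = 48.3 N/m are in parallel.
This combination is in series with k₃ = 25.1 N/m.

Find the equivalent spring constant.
k₁₂ = k₁ + k₂ = 73.2 N/m (parallel)
1/k_eq = 1/k₁₂ + 1/k₃ → k_eq = 18.69 N/m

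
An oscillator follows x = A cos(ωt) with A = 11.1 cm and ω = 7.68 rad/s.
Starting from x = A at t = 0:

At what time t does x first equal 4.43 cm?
cos(ωt) = x/A = 4.43/11.1 = 0.3991
ωt = arccos(0.3991) = 1.16 rad
t = 1.16/7.68 = 0.1511 s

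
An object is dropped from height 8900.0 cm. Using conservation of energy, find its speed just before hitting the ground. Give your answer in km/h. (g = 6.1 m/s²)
mgh = ½mv² → v = √(2gh) = √(2×6.1×89) = 32.95 m/s = 118.6 km/h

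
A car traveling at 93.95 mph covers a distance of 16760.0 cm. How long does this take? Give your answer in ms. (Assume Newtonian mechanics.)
t = d/v (with unit conversion) = 3991.0 ms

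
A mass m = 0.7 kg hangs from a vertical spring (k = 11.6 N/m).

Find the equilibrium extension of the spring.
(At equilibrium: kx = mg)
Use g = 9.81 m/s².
x_eq = mg/k = 0.7×9.81/11.6 = 0.592 m = 59.2 cm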